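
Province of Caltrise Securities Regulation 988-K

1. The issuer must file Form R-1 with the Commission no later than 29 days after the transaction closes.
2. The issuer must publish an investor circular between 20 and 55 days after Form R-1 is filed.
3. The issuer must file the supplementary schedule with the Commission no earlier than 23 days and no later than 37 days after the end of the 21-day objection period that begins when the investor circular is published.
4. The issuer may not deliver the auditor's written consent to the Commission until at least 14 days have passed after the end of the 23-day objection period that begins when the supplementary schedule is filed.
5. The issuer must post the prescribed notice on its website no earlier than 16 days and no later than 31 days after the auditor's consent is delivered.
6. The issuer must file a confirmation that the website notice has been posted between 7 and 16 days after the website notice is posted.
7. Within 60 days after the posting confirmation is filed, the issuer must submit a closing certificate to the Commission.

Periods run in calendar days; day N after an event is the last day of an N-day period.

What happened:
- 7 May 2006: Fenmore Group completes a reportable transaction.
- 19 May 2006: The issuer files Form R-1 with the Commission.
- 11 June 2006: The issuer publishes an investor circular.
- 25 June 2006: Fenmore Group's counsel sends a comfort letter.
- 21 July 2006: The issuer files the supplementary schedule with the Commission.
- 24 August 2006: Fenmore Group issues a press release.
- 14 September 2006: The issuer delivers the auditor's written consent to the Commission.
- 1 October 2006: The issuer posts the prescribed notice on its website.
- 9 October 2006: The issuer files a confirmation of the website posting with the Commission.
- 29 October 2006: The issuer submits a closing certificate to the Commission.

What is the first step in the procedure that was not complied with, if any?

Step 3

(1) due by 7 May 2006 + 29 days = 5 June 2006; 19 May 2006 is within that limit.
(2) the permitted window runs from 19 May 2006 + 20 = 8 June 2006 to 19 May 2006 + 55 = 13 July 2006; 11 June 2006 falls inside that range.
(3) the permitted window runs from 2 July 2006 + 23 = 25 July 2006 to 2 July 2006 + 37 = 8 August 2006; 21 July 2006 is 4 days too early.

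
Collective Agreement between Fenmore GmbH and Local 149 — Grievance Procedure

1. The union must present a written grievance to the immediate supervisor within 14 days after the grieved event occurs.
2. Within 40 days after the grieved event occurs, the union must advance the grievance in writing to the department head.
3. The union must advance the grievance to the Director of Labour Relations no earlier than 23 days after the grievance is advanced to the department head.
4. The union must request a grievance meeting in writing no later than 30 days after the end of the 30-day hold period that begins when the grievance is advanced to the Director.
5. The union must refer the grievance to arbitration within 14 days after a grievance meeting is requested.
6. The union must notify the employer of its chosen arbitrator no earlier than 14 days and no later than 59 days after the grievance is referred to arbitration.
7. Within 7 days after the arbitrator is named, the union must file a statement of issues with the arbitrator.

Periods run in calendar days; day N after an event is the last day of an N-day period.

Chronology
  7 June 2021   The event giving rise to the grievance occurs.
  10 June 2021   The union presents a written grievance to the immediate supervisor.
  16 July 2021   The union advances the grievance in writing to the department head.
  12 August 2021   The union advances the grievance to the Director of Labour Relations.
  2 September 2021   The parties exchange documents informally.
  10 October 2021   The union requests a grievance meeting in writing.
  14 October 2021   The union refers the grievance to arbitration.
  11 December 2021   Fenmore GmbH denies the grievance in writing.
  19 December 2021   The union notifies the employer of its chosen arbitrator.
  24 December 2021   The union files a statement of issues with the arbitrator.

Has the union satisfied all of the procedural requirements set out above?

No

Step 1 — counting 14 days from 7 June 2021 (when the grieved event occurs) gives a deadline of 21 June 2021; 10 June 2021 is within that limit.
Step 2 — counting 40 days from 7 June 2021 (when the grieved event occurs) gives a deadline of 17 July 2021; completed 16 July 2021, before the deadline.
Step 3 — must wait 23 days from 16 July 2021 (when the grievance is advanced to the department head), so not before 8 August 2021; done 12 August 2021 — permitted.
Step 4 — counting 30 days from 11 September 2021 (end of the 30-day hold period, which began when the grievance is advanced to the Director on 12 August 2021) gives a deadline of 11 October 2021; 10 October 2021 is within that limit.
Step 5 — counting 14 days from 10 October 2021 (when a grievance meeting is requested) gives a deadline of 24 October 2021; done 14 October 2021 — timely.
Step 6 — 14 and 59 days from 14 October 2021 (when the grievance is referred to arbitration) are 28 October 2021 and 12 December 2021 respectively; done 19 December 2021 — 7 days after the window closed.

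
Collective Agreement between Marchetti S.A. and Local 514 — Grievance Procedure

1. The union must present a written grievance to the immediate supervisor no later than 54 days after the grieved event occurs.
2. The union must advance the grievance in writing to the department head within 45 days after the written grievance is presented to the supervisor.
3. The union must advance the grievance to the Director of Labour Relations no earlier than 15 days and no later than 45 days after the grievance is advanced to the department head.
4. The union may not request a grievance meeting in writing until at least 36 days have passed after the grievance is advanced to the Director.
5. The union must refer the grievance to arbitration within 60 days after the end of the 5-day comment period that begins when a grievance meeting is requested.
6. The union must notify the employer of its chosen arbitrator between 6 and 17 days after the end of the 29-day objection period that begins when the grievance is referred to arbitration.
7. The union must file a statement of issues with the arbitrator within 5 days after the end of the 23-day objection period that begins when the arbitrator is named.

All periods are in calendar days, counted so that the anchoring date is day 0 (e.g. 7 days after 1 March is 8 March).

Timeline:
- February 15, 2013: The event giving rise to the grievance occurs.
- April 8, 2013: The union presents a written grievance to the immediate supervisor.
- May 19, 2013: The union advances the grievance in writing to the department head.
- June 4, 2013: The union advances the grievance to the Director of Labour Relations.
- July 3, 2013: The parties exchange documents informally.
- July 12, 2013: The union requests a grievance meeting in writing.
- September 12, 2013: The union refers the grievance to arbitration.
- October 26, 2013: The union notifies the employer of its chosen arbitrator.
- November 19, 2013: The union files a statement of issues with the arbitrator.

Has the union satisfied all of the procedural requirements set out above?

Step 1 — counting 54 days from February 15, 2013 (when the grieved event occurs) gives a deadline of April 10, 2013; done April 8, 2013 — timely.
Step 2 — counting 45 days from April 8, 2013 (when the written grievance is presented to the supervisor) gives a deadline of May 23, 2013; May 19, 2013 is within that limit.
Step 3 — 15 and 45 days from May 19, 2013 (when the grievance is advanced to the department head) are June 3, 2013 and July 3, 2013 respectively; done June 4, 2013 — within the window.
Step 4 — must wait 36 days from June 4, 2013 (when the grievance is advanced to the Director), so not before July 10, 2013; done July 12, 2013 — permitted.
Step 5 — counting 60 days from July 17, 2013 (end of the 5-day comment period, which began when a grievance meeting is requested on July 12, 2013) gives a deadline of September 15, 2013; September 12, 2013 is within that limit.
Step 6 — 6 and 17 days from October 11, 2013 (end of the 29-day objection period, which began when the grievance is referred to arbitration on September 12, 2013) are October 17, 2013 and October 28, 2013 respectively; done October 26, 2013, which is between those dates.
Step 7 — counting 5 days from November 18, 2013 (end of the 23-day objection period, which began when the arbitrator is named on October 26, 2013) gives a deadline of November 23, 2013; done November 19, 2013 — timely.

Yes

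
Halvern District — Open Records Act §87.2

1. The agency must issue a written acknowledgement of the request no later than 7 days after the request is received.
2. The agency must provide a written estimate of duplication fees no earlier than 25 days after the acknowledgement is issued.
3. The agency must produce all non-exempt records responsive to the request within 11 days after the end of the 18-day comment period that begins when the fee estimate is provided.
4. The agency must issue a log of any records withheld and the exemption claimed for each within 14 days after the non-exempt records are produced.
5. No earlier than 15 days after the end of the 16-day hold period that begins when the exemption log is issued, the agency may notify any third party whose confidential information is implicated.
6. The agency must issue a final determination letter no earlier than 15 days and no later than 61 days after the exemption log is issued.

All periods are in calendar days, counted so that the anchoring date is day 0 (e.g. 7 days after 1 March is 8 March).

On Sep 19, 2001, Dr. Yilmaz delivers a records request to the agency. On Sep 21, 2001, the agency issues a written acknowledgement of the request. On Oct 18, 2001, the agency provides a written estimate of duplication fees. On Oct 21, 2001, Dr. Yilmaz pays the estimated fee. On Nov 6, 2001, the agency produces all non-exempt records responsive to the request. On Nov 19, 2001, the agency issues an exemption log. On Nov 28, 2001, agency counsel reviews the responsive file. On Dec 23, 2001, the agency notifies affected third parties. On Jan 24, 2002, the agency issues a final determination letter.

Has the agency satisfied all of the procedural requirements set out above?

No

(1) due by Sep 19, 2001 + 7 days = Sep 26, 2001; Sep 21, 2001 is within that limit.
(2) permitted from Sep 21, 2001 + 25 days = Oct 16, 2001 onward; Oct 18, 2001 is on or after that date.
(3) due by Nov 5, 2001 + 11 days = Nov 16, 2001; done Nov 6, 2001 — timely.
(4) due by Nov 6, 2001 + 14 days = Nov 20, 2001; completed Nov 19, 2001, before the deadline.
(5) permitted from Dec 5, 2001 + 15 days = Dec 20, 2001 onward; done Dec 23, 2001, after the minimum wait.
(6) the permitted window runs from Nov 19, 2001 + 15 = Dec 4, 2001 to Nov 19, 2001 + 61 = Jan 19, 2002; done Jan 24, 2002 — 5 days after the window closed.
No need to go further; step 6 was not satisfied.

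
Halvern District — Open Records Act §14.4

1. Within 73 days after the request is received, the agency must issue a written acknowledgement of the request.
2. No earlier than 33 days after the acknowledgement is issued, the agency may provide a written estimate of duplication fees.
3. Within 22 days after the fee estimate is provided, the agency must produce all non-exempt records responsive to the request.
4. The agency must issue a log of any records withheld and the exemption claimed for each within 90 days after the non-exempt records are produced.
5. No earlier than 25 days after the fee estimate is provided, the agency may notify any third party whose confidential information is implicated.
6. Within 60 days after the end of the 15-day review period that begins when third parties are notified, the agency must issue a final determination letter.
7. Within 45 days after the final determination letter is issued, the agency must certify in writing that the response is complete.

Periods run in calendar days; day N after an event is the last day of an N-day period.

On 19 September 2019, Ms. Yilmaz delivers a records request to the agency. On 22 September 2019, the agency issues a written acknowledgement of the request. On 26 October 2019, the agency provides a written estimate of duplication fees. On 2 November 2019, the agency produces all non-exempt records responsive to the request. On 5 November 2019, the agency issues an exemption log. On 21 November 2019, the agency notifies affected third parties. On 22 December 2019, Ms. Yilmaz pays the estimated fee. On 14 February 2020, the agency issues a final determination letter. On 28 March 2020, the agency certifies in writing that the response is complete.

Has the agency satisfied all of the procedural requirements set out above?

Step 1: 73 days after 19 September 2019 (when the request is received) is 1 December 2019; done 22 September 2019 — timely.
Step 2: the earliest permitted date is 33 days after 22 September 2019 (when the acknowledgement is issued), i.e. 25 October 2019; done 26 October 2019, after the minimum wait.
Step 3: 22 days after 26 October 2019 (when the fee estimate is provided) is 17 November 2019; completed 2 November 2019, before the deadline.
Step 4: 90 days after 2 November 2019 (when the non-exempt records are produced) is 31 January 2020; done 5 November 2019 — timely.
Step 5: the earliest permitted date is 25 days after 26 October 2019 (when the fee estimate is provided), i.e. 20 November 2019; done 21 November 2019, after the minimum wait.
Step 6: 60 days after 6 December 2019 (end of the 15-day review period, which began when third parties are notified on 21 November 2019) is 4 February 2020; not done until 14 February 2020, 10 days after the deadline.
Later steps need not be reached.

No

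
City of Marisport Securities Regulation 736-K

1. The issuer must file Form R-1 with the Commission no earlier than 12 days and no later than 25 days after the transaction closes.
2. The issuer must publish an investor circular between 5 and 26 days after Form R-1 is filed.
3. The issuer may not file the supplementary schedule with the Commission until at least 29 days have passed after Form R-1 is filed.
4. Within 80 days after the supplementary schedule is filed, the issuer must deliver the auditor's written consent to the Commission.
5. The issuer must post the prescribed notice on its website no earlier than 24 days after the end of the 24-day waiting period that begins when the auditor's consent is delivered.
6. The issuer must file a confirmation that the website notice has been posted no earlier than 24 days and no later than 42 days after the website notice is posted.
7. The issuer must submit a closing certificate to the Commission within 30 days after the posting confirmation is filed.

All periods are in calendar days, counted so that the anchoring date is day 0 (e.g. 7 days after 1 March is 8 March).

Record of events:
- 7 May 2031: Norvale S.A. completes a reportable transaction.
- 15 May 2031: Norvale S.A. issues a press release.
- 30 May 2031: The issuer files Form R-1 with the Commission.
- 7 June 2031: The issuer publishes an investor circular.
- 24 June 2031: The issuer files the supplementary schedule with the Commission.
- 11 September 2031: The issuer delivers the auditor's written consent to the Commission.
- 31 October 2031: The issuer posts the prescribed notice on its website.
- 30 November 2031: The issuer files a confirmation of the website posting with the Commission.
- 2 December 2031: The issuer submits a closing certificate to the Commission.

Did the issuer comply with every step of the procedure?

(1) the permitted window runs from 7 May 2031 + 12 = 19 May 2031 to 7 May 2031 + 25 = 1 June 2031; 30 May 2031 falls inside that range.
(2) the permitted window runs from 30 May 2031 + 5 = 4 June 2031 to 30 May 2031 + 26 = 25 June 2031; 7 June 2031 falls inside that range.
(3) permitted from 30 May 2031 + 29 days = 28 June 2031 onward; 24 June 2031 is 4 days before the earliest permitted date.
No need to go further; step 3 was not satisfied.

No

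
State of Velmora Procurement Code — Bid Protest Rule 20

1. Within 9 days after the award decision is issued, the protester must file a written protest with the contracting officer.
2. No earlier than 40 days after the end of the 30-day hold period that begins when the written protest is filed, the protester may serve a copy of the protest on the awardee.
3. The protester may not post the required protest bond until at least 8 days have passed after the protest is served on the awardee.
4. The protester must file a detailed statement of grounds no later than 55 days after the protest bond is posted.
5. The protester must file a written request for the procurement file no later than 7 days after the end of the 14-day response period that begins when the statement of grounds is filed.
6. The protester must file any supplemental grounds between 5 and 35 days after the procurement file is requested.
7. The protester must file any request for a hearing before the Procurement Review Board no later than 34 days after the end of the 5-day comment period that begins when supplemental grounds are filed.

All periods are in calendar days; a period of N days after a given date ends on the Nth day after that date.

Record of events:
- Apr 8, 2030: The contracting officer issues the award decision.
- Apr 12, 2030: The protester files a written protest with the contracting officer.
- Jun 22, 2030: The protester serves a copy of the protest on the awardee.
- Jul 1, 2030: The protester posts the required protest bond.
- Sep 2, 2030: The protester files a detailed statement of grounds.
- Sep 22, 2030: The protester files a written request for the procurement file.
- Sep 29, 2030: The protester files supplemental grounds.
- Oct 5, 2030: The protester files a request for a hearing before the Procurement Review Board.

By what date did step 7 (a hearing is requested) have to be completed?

Supplemental grounds are filed on Sep 29, 2030; the 5-day comment period therefore ends Oct 4, 2030, and step 7 runs from that date. 34 days after Oct 4, 2030 is Nov 7, 2030.

Nov 7, 2030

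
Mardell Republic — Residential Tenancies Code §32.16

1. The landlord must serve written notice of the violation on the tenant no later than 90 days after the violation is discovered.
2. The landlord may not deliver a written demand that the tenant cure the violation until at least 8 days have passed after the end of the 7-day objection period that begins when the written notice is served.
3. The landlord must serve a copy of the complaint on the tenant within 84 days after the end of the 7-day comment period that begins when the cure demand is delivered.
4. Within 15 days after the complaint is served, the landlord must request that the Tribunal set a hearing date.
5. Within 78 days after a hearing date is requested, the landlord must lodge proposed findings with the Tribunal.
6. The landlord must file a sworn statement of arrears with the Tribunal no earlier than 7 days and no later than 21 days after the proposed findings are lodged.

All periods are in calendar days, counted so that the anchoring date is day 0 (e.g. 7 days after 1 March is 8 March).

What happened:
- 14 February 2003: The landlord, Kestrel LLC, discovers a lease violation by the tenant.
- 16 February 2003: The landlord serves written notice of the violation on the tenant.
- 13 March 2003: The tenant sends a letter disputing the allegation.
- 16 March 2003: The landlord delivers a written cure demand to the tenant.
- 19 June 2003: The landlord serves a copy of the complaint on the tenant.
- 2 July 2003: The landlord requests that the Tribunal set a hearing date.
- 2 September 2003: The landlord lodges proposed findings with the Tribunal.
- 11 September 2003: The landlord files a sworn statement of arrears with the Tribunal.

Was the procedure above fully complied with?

(1) due by 14 February 2003 + 90 days = 15 May 2003; done 16 February 2003 — timely.
(2) permitted from 23 February 2003 + 8 days = 3 March 2003 onward; 16 March 2003 is on or after that date.
(3) due by 23 March 2003 + 84 days = 15 June 2003; 19 June 2003 misses that deadline by 4 days.

No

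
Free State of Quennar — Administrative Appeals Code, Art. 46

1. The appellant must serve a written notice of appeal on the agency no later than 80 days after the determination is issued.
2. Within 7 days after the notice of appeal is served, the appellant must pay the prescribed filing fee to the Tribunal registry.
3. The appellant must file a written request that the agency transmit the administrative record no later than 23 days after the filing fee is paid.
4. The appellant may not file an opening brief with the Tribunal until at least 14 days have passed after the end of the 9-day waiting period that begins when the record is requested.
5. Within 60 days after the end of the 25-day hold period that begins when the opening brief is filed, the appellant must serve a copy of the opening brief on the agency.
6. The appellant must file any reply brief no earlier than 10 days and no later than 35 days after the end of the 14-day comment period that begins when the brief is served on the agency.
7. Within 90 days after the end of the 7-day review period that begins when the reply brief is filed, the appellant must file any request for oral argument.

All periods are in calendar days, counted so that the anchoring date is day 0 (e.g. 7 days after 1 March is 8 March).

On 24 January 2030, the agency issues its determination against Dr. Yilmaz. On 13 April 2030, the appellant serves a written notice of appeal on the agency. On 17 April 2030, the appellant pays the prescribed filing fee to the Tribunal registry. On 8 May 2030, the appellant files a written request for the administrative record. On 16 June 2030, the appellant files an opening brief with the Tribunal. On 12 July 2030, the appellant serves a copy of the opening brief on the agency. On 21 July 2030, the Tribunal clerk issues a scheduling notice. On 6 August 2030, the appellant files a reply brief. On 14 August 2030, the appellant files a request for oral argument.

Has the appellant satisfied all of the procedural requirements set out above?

(1) due by 24 January 2030 + 80 days = 14 April 2030; done 13 April 2030 — timely.
(2) due by 13 April 2030 + 7 days = 20 April 2030; 17 April 2030 is within that limit.
(3) due by 17 April 2030 + 23 days = 10 May 2030; done 8 May 2030 — timely.
(4) permitted from 17 May 2030 + 14 days = 31 May 2030 onward; done 16 June 2030 — permitted.
(5) due by 11 July 2030 + 60 days = 9 September 2030; completed 12 July 2030, before the deadline.
(6) the permitted window runs from 26 July 2030 + 10 = 5 August 2030 to 26 July 2030 + 35 = 30 August 2030; 6 August 2030 falls inside that range.
(7) due by 13 August 2030 + 90 days = 11 November 2030; completed 14 August 2030, before the deadline.

Yes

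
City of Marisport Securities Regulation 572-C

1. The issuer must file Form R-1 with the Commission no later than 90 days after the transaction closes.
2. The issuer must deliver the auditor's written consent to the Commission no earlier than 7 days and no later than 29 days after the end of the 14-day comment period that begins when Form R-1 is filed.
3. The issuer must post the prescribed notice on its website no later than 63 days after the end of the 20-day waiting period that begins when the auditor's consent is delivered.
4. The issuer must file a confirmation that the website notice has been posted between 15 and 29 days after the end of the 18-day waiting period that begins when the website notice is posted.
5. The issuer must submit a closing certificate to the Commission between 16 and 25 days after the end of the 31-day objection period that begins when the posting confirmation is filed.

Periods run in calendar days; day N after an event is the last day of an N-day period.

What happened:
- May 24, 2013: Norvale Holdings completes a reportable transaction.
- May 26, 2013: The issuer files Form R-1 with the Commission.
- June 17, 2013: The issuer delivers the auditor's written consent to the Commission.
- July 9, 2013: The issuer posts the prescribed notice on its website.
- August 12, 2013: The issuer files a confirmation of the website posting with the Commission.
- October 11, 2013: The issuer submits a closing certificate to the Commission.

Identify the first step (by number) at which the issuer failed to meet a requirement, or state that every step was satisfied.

Step 1: 90 days after May 24, 2013 (when the transaction closes) is August 22, 2013; completed May 26, 2013, before the deadline.
Step 2: the window is 7–29 days after June 9, 2013 (end of the 14-day comment period, which began when Form R-1 is filed on May 26, 2013), so June 16, 2013 through July 8, 2013; done June 17, 2013 — within the window.
Step 3: 63 days after July 7, 2013 (end of the 20-day waiting period, which began when the auditor's consent is delivered on June 17, 2013) is September 8, 2013; July 9, 2013 is within that limit.
Step 4: the window is 15–29 days after July 27, 2013 (end of the 18-day waiting period, which began when the website notice is posted on July 9, 2013), so August 11, 2013 through August 25, 2013; done August 12, 2013 — within the window.
Step 5: the window is 16–25 days after September 12, 2013 (end of the 31-day objection period, which began when the posting confirmation is filed on August 12, 2013), so September 28, 2013 through October 7, 2013; done October 11, 2013 — 4 days after the window closed.
The analysis stops there.

Step 5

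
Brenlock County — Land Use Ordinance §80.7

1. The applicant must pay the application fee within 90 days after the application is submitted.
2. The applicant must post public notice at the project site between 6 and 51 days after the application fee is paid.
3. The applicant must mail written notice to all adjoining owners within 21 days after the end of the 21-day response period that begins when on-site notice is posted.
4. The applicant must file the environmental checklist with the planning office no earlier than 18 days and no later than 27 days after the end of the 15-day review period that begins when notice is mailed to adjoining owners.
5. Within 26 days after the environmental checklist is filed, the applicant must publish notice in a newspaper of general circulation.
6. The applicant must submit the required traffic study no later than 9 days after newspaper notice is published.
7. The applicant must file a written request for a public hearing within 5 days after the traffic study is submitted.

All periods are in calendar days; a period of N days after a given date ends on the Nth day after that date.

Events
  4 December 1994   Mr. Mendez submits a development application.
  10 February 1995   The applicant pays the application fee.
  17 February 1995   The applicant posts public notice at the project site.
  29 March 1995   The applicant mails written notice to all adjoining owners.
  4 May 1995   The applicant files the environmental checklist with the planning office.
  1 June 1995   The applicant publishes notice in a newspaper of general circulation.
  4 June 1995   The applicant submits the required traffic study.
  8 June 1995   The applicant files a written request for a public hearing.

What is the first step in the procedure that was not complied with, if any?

(1) due by 4 December 1994 + 90 days = 4 March 1995; done 10 February 1995 — timely.
(2) the permitted window runs from 10 February 1995 + 6 = 16 February 1995 to 10 February 1995 + 51 = 2 April 1995; 17 February 1995 falls inside that range.
(3) due by 10 March 1995 + 21 days = 31 March 1995; 29 March 1995 is within that limit.
(4) the permitted window runs from 13 April 1995 + 18 = 1 May 1995 to 13 April 1995 + 27 = 10 May 1995; done 4 May 1995, which is between those dates.
(5) due by 4 May 1995 + 26 days = 30 May 1995; 1 June 1995 misses that deadline by 2 days.
That is the first point of non-compliance.

Step 5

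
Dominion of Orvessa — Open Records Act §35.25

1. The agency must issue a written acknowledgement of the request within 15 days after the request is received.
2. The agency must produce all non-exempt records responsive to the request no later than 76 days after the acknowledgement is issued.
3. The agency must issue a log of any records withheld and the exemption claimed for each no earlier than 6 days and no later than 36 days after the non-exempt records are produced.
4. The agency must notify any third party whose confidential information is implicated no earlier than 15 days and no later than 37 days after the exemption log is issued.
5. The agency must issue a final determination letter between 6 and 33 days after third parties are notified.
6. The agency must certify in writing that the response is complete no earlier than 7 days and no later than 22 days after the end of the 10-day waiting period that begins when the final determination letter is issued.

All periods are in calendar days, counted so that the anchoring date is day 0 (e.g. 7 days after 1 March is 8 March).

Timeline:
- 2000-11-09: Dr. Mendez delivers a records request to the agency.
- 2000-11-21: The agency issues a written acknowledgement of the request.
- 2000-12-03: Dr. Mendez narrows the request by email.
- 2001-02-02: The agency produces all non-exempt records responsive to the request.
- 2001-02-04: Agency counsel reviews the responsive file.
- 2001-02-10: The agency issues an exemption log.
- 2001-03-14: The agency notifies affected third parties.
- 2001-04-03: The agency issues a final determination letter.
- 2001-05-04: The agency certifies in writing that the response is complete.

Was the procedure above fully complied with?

Yes

(1) due by 2000-11-09 + 15 days = 2000-11-24; done 2000-11-21 — timely.
(2) due by 2000-11-21 + 76 days = 2001-02-05; completed 2001-02-02, before the deadline.
(3) the permitted window runs from 2001-02-02 + 6 = 2001-02-08 to 2001-02-02 + 36 = 2001-03-10; done 2001-02-10, which is between those dates.
(4) the permitted window runs from 2001-02-10 + 15 = 2001-02-25 to 2001-02-10 + 37 = 2001-03-19; 2001-03-14 falls inside that range.
(5) the permitted window runs from 2001-03-14 + 6 = 2001-03-20 to 2001-03-14 + 33 = 2001-04-16; 2001-04-03 falls inside that range.
(6) the permitted window runs from 2001-04-13 + 7 = 2001-04-20 to 2001-04-13 + 22 = 2001-05-05; 2001-05-04 falls inside that range.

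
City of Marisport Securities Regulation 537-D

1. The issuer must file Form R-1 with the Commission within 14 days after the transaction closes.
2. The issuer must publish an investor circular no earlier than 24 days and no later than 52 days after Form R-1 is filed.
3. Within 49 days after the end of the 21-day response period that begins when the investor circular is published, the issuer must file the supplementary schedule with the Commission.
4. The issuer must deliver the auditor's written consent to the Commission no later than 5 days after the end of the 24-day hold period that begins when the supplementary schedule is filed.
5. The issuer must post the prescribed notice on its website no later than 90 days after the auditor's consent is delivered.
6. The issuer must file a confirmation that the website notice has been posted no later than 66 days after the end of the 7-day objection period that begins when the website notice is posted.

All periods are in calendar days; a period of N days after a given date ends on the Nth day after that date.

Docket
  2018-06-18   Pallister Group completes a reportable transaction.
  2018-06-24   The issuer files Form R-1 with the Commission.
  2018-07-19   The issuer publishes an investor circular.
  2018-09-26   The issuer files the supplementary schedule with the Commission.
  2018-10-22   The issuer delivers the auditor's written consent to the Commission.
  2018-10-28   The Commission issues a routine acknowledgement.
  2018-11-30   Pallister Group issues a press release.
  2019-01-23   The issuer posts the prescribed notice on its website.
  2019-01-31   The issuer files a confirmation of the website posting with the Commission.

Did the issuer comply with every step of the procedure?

No

Step 1: 14 days after 2018-06-18 (when the transaction closes) is 2018-07-02; completed 2018-06-24, before the deadline.
Step 2: the window is 24–52 days after 2018-06-24 (when Form R-1 is filed), so 2018-07-18 through 2018-08-15; done 2018-07-19, which is between those dates.
Step 3: 49 days after 2018-08-09 (end of the 21-day response period, which began when the investor circular is published on 2018-07-19) is 2018-09-27; done 2018-09-26 — timely.
Step 4: 5 days after 2018-10-20 (end of the 24-day hold period, which began when the supplementary schedule is filed on 2018-09-26) is 2018-10-25; done 2018-10-22 — timely.
Step 5: 90 days after 2018-10-22 (when the auditor's consent is delivered) is 2019-01-20; 2019-01-23 misses that deadline by 3 days.
The procedure was therefore not followed at step 5.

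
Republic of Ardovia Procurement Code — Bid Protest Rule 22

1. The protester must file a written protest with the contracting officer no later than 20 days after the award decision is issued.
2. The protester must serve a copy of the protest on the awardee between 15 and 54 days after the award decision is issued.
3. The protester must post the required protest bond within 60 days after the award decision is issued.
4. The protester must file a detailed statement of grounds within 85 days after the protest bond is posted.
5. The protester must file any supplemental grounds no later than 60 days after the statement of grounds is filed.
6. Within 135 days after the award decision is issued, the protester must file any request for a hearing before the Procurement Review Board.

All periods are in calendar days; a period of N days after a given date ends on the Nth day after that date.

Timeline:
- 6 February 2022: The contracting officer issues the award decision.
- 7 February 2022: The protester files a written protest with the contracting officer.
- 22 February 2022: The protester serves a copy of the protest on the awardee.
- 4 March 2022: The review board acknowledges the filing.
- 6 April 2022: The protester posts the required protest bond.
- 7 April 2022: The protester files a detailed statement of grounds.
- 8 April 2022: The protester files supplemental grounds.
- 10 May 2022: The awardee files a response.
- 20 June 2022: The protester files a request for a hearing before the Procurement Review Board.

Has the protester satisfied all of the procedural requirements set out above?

Step 1: 20 days after 6 February 2022 (when the award decision is issued) is 26 February 2022; completed 7 February 2022, before the deadline.
Step 2: the window is 15–54 days after 6 February 2022 (when the award decision is issued), so 21 February 2022 through 1 April 2022; done 22 February 2022 — within the window.
Step 3: 60 days after 6 February 2022 (when the award decision is issued) is 7 April 2022; done 6 April 2022 — timely.
Step 4: 85 days after 6 April 2022 (when the protest bond is posted) is 30 June 2022; 7 April 2022 is within that limit.
Step 5: 60 days after 7 April 2022 (when the statement of grounds is filed) is 6 June 2022; 8 April 2022 is within that limit.
Step 6: 135 days after 6 February 2022 (when the award decision is issued) is 21 June 2022; completed 20 June 2022, before the deadline.

Yes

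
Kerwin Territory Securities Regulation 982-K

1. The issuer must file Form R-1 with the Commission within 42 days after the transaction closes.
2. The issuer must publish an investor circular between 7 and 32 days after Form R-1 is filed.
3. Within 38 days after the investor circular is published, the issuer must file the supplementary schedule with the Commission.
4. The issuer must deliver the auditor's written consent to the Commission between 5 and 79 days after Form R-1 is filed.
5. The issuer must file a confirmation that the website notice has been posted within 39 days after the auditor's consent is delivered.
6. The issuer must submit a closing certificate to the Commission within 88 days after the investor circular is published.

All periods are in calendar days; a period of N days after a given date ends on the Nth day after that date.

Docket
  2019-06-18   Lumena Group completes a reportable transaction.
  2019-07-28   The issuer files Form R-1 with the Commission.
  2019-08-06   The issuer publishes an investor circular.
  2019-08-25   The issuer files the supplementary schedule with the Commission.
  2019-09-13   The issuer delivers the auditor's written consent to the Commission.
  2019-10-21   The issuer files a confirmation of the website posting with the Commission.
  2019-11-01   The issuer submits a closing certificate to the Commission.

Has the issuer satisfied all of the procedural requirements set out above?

Yes

(1) due by 2019-06-18 + 42 days = 2019-07-30; 2019-07-28 is within that limit.
(2) the permitted window runs from 2019-07-28 + 7 = 2019-08-04 to 2019-07-28 + 32 = 2019-08-29; done 2019-08-06 — within the window.
(3) due by 2019-08-06 + 38 days = 2019-09-13; done 2019-08-25 — timely.
(4) the permitted window runs from 2019-07-28 + 5 = 2019-08-02 to 2019-07-28 + 79 = 2019-10-15; done 2019-09-13, which is between those dates.
(5) due by 2019-09-13 + 39 days = 2019-10-22; done 2019-10-21 — timely.
(6) due by 2019-08-06 + 88 days = 2019-11-02; done 2019-11-01 — timely.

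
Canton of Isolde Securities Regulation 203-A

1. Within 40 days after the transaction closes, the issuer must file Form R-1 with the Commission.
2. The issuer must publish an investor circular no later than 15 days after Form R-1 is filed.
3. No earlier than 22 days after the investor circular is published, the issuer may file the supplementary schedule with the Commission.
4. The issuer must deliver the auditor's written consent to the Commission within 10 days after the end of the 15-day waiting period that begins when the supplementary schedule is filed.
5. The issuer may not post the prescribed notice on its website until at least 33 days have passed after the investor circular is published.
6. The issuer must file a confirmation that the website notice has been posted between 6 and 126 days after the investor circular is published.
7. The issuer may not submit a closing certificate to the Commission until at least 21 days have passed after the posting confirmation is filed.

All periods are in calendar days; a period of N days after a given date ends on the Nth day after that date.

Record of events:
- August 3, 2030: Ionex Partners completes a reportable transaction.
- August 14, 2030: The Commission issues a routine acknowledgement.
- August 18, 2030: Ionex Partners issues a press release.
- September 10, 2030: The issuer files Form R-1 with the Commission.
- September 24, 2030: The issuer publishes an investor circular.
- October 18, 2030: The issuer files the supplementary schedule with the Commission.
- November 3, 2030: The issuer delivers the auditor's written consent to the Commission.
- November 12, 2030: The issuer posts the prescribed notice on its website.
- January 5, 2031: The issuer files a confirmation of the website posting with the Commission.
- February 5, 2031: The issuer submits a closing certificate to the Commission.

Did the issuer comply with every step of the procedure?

(1) due by August 3, 2030 + 40 days = September 12, 2030; September 10, 2030 is within that limit.
(2) due by September 10, 2030 + 15 days = September 25, 2030; September 24, 2030 is within that limit.
(3) permitted from September 24, 2030 + 22 days = October 16, 2030 onward; done October 18, 2030, after the minimum wait.
(4) due by November 2, 2030 + 10 days = November 12, 2030; November 3, 2030 is within that limit.
(5) permitted from September 24, 2030 + 33 days = October 27, 2030 onward; done November 12, 2030, after the minimum wait.
(6) the permitted window runs from September 24, 2030 + 6 = September 30, 2030 to September 24, 2030 + 126 = January 28, 2031; done January 5, 2031, which is between those dates.
(7) permitted from January 5, 2031 + 21 days = January 26, 2031 onward; done February 5, 2031, after the minimum wait.

Yes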